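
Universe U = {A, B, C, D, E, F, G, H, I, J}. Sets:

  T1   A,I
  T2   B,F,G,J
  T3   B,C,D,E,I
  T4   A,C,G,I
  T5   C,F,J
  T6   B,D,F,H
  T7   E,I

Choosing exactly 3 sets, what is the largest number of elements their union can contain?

9

Choosing T1, T2, T3 covers {A, B, C, D, E, F, G, I, J} — 9 elements.
No choice of 3 sets does better; here H is left uncovered.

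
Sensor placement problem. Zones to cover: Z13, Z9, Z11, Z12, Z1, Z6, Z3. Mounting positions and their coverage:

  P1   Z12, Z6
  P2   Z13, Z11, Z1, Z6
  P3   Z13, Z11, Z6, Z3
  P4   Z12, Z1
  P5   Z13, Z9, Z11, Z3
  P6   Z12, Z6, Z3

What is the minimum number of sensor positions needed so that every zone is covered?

P1, P2, P5 together cover {Z13, Z9, Z11, Z12, Z1, Z6, Z3} — every zone.
No 2 of the 6 sensor positions cover everything (all 15 pairs fall short), so 3 is minimum.

3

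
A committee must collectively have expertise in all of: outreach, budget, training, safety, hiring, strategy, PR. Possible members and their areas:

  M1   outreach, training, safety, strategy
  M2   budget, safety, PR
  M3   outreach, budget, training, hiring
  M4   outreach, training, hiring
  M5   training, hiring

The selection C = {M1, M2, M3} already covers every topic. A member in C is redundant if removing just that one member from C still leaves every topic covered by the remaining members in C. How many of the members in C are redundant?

Drop M1: strategy uncovered — not redundant.
Drop M2: PR uncovered — not redundant.
Drop M3: hiring uncovered — not redundant.
None of the members in C is redundant.

0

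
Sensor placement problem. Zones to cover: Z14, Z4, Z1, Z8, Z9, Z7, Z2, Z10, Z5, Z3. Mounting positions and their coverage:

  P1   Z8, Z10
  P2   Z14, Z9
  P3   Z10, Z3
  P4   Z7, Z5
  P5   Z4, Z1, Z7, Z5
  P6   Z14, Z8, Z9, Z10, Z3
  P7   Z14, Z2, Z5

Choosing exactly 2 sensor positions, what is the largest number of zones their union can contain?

Choosing P5, P6 covers {Z14, Z4, Z1, Z8, Z9, Z7, Z10, Z5, Z3} — 9 zones.
No choice of 2 sensor positions does better; here Z2 is left uncovered.

9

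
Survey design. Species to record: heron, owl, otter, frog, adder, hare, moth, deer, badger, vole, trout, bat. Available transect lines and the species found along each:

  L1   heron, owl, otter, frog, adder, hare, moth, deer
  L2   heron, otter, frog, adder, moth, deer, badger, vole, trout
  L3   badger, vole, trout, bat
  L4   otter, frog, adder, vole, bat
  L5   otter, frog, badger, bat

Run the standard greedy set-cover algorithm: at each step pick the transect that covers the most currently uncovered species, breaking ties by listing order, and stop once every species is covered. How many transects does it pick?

3

Pick 1: L2 covers 9 new species (heron, otter, frog, adder, moth, deer, badger, vole, trout).
Pick 2: L1 covers 2 new species (owl, hare).
Pick 3: L3 covers 1 new species (bat).
Greedy uses 3 transects. (The true minimum is 2.)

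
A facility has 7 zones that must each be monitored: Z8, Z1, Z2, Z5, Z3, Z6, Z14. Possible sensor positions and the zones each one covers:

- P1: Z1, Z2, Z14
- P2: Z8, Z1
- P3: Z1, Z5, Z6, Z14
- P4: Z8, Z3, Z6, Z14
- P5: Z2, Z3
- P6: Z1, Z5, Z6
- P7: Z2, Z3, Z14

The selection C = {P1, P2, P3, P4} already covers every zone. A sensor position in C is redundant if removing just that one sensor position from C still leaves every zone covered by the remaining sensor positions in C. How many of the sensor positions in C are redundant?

Drop P1: Z2 uncovered — not redundant.
Drop P2: the rest still cover every zone — redundant.
Drop P3: Z5 uncovered — not redundant.
Drop P4: Z3 uncovered — not redundant.
1 redundant: P2.

1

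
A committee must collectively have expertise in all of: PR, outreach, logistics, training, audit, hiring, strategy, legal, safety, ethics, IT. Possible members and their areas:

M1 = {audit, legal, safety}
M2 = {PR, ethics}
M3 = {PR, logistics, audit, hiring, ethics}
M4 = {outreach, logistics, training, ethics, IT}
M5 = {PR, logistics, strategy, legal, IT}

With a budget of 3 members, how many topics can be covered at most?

Choosing M1, M3, M4 covers {PR, outreach, logistics, training, audit, hiring, legal, safety, ethics, IT} — 10 topics.
No choice of 3 members does better; here strategy is left uncovered.

10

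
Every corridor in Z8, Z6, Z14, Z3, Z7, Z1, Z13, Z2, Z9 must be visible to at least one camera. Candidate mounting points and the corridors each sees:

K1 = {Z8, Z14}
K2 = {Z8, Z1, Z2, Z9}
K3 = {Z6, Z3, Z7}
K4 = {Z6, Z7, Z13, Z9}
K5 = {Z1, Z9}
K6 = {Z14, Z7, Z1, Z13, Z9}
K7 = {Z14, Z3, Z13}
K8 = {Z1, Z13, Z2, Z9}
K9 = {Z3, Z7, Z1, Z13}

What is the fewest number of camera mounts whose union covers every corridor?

3

K1, K3, K8 together cover {Z8, Z6, Z14, Z3, Z7, Z1, Z13, Z2, Z9} — every corridor.
No 2 of the 9 camera mounts cover everything (all 36 pairs fall short), so 3 is minimum.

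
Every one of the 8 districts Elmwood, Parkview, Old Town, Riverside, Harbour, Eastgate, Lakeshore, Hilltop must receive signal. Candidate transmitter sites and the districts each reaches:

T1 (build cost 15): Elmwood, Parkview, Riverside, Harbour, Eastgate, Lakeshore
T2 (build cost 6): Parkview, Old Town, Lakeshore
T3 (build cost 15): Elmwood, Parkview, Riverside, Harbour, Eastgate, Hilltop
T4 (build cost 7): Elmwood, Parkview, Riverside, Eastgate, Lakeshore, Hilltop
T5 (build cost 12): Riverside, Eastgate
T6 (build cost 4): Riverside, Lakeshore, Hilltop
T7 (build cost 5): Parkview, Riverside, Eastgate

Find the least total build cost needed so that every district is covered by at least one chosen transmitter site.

21

T2, T3 cover every district at build cost 6 + 15 = 21.
Any cover uses at least 2 transmitter sites; among all covering selections none totals below 21.
Greedy by coverage-per-build cost would pick T4, T2, T1 for 28 — worse than the optimum 21.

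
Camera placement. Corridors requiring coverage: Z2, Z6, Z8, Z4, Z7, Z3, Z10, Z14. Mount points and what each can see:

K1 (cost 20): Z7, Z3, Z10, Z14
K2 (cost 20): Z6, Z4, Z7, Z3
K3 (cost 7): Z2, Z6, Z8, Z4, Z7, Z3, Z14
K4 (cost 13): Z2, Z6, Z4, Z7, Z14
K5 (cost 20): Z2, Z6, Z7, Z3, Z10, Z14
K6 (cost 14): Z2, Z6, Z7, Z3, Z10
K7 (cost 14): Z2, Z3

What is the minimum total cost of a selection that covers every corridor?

K3, K6 cover every corridor at cost 7 + 14 = 21.
Any cover uses at least 2 camera mounts; among all covering selections none totals below 21.

21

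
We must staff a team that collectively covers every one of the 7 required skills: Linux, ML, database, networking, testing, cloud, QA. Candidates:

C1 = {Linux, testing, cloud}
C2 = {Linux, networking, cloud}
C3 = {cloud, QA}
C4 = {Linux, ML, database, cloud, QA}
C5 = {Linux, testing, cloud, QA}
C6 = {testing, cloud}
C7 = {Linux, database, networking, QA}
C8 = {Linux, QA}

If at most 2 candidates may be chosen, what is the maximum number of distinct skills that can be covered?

6

Choosing C1, C4 covers {Linux, ML, database, testing, cloud, QA} — 6 skills.
No choice of 2 candidates does better; here networking is left uncovered.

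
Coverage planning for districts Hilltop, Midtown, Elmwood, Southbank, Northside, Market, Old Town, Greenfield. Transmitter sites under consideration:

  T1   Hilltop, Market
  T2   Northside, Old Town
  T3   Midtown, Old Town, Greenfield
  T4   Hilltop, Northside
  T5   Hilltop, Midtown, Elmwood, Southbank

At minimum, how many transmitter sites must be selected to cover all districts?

4

T1, T2, T3, T5 together cover {Hilltop, Midtown, Elmwood, Southbank, Northside, Market, Old Town, Greenfield} — every district.
No 3 of the 5 transmitter sites cover everything (all 10 triples fall short), so 4 is minimum.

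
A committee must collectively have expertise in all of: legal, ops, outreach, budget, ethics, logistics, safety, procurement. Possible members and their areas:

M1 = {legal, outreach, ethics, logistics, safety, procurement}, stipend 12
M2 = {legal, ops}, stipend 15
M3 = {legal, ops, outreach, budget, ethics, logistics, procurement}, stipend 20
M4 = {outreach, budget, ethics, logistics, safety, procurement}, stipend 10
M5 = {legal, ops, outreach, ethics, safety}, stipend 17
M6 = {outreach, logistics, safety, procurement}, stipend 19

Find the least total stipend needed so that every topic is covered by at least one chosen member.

25

M2, M4 cover every topic at stipend 15 + 10 = 25.
Any cover uses at least 2 members; among all covering selections none totals below 25.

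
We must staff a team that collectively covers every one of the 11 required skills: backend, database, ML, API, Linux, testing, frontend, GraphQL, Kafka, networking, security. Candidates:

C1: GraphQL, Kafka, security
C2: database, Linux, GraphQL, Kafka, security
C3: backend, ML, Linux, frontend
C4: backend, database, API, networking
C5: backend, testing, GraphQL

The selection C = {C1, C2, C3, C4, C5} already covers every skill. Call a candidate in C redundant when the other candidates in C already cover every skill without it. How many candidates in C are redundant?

2

Drop C1: the rest still cover every skill — redundant.
Drop C2: the rest still cover every skill — redundant.
Drop C3: ML, frontend uncovered — not redundant.
Drop C4: API, networking uncovered — not redundant.
Drop C5: testing uncovered — not redundant.
2 redundant: C1, C2.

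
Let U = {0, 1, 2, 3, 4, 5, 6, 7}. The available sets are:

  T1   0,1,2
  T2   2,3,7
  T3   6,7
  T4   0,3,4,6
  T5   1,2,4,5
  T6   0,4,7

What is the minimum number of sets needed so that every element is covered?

3

T2, T4, T5 together cover {0, 1, 2, 3, 4, 5, 6, 7} — every element.
No 2 of the 6 sets cover everything (all 15 pairs fall short), so 3 is minimum.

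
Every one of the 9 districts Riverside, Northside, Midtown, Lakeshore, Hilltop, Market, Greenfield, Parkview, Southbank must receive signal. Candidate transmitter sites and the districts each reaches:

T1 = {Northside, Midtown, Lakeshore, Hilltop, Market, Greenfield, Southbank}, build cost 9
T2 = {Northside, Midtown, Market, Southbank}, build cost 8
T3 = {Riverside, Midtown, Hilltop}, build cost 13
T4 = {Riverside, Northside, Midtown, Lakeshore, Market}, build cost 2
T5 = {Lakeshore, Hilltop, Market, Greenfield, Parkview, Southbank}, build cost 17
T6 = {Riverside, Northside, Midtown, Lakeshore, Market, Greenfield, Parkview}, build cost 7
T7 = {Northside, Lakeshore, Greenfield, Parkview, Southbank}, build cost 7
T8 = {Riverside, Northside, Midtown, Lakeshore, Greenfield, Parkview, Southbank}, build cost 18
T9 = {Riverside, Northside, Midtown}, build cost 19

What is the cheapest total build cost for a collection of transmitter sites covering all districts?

T1, T6 cover every district at build cost 9 + 7 = 16.
Any cover uses at least 2 transmitter sites; among all covering selections none totals below 16.
Greedy by coverage-per-build cost would pick T4, T7, T1 for 18 — worse than the optimum 16.

16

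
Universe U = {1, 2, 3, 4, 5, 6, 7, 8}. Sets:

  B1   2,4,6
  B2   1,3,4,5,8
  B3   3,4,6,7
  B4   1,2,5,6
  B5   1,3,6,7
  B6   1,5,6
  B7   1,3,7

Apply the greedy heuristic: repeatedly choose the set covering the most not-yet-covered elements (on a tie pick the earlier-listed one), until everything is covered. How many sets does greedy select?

Pick 1: B2 covers 5 new elements (1, 3, 4, 5, 8).
Pick 2: B1 covers 2 new elements (2, 6).
Pick 3: B3 covers 1 new elements (7).
Greedy uses 3 sets.

3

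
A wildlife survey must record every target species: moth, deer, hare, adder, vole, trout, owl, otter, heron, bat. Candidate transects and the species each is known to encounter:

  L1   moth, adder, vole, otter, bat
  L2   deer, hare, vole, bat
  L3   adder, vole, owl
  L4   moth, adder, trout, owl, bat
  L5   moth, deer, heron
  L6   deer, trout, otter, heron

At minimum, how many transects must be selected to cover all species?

L2, L4, L6 together cover {moth, deer, hare, adder, vole, trout, owl, otter, heron, bat} — every species.
No 2 of the 6 transects cover everything (all 15 pairs fall short), so 3 is minimum.
Greedy (largest uncovered first) would take L1, L6, L2, L3 — 4 transects — but 3 suffice.

3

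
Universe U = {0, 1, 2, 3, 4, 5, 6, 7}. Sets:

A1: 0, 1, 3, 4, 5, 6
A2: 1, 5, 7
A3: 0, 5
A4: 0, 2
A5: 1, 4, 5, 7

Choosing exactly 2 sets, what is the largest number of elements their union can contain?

Choosing A1, A2 covers {0, 1, 3, 4, 5, 6, 7} — 7 elements.
No choice of 2 sets does better; here 2 is left uncovered.

7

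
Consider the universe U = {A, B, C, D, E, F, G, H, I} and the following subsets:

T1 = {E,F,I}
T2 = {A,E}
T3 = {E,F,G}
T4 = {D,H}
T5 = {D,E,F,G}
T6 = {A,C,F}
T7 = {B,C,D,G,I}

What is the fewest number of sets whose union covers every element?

T1, T2, T4, T7 together cover {A, B, C, D, E, F, G, H, I} — every element.
No 3 of the 7 sets cover everything (all 35 triples fall short), so 4 is minimum.

4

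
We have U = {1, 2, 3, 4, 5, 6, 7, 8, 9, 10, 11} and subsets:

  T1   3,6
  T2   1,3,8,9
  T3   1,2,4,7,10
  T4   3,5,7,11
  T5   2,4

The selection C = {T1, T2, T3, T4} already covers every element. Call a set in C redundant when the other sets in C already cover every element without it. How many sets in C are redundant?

Drop T1: 6 uncovered — not redundant.
Drop T2: 8, 9 uncovered — not redundant.
Drop T3: 2, 4, 10 uncovered — not redundant.
Drop T4: 5, 11 uncovered — not redundant.
None of the sets in C is redundant.

0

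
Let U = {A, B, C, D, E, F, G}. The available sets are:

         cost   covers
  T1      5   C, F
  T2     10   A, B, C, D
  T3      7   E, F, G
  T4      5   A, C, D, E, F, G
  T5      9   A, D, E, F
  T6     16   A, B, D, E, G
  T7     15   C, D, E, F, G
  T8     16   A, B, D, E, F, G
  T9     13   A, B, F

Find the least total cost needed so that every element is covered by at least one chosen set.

T2, T4 cover every element at cost 10 + 5 = 15.
Any cover uses at least 2 sets; among all covering selections none totals below 15.

15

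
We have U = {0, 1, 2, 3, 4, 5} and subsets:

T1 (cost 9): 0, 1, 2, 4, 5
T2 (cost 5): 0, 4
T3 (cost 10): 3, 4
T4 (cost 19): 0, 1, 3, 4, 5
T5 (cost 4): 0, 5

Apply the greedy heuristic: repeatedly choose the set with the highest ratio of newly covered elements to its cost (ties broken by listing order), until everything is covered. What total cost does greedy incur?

Pick 1: T1 adds 5 new (0, 1, 2, 4, 5) at cost 9 (ratio 5/9).
Pick 2: T3 adds 1 new (3) at cost 10 (ratio 1/10).
Greedy total cost: 9 + 10 = 19.

19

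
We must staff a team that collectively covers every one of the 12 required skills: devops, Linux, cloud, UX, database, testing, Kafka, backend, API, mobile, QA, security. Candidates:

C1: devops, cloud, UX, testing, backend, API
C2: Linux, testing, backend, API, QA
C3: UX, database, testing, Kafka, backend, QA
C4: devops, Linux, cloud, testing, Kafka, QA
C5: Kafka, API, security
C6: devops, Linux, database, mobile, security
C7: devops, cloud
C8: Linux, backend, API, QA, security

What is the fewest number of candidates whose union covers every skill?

C1, C3, C6 together cover {devops, Linux, cloud, UX, database, testing, Kafka, backend, API, mobile, QA, security} — every skill.
No 2 of the 8 candidates cover everything (all 28 pairs fall short), so 3 is minimum.

3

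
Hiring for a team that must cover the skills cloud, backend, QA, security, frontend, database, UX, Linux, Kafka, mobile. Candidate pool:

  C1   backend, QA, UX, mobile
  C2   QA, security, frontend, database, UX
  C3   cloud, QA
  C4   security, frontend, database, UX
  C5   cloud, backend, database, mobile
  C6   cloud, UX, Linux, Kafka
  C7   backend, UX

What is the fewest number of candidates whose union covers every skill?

C1, C2, C6 together cover {cloud, backend, QA, security, frontend, database, UX, Linux, Kafka, mobile} — every skill.
No 2 of the 7 candidates cover everything (all 21 pairs fall short), so 3 is minimum.

3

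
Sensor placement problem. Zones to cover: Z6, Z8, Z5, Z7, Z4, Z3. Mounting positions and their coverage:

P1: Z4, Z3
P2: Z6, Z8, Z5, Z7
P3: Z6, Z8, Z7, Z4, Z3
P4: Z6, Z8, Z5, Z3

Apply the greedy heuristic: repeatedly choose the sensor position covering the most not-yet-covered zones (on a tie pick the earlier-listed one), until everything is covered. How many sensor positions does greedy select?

2

Pick 1: P3 covers 5 new zones (Z6, Z8, Z7, Z4, Z3).
Pick 2: P2 covers 1 new zones (Z5).
Greedy uses 2 sensor positions.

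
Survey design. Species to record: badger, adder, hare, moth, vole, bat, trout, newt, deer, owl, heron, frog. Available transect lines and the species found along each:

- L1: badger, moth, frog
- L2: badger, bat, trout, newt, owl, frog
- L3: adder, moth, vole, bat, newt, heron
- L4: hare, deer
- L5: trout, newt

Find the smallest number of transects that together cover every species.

3

L2, L3, L4 together cover {badger, adder, hare, moth, vole, bat, trout, newt, deer, owl, heron, frog} — every species.
No 2 of the 5 transects cover everything (all 10 pairs fall short), so 3 is minimum.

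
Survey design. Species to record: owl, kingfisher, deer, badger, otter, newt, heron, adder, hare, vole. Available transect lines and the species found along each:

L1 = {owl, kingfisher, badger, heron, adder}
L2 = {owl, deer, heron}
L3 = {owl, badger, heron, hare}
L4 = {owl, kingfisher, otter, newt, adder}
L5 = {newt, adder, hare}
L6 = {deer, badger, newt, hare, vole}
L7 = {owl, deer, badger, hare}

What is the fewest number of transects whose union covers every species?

L1, L4, L6 together cover {owl, kingfisher, deer, badger, otter, newt, heron, adder, hare, vole} — every species.
No 2 of the 7 transects cover everything (all 21 pairs fall short), so 3 is minimum.

3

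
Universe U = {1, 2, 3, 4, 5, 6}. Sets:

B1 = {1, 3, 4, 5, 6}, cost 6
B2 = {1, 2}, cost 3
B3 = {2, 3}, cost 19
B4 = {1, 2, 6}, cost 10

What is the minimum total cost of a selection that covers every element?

9

B1, B2 cover every element at cost 6 + 3 = 9.
Any cover uses at least 2 sets; among all covering selections none totals below 9.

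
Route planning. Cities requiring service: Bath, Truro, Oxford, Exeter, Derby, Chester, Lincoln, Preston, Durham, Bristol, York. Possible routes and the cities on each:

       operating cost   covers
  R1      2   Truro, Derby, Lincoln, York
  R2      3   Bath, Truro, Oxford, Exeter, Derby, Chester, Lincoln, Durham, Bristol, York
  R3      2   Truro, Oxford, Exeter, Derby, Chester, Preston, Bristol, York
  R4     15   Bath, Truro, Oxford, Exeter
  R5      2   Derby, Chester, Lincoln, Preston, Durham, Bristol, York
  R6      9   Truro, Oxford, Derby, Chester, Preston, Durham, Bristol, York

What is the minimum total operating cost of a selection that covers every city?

5

R2, R3 cover every city at operating cost 3 + 2 = 5.
Any cover uses at least 2 routes; among all covering selections none totals below 5.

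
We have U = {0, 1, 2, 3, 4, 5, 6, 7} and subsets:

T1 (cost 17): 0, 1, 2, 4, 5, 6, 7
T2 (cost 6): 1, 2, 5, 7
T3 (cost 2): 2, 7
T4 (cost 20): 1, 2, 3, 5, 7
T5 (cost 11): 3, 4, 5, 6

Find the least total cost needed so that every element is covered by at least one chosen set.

28

T1, T5 cover every element at cost 17 + 11 = 28.
Any cover uses at least 2 sets; among all covering selections none totals below 28.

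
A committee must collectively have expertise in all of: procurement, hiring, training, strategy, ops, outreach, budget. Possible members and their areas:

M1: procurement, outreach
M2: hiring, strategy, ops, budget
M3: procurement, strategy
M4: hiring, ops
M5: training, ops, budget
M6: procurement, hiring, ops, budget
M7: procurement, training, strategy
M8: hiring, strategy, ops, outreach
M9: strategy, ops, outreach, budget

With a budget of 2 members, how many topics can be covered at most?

6

Choosing M1, M2 covers {procurement, hiring, strategy, ops, outreach, budget} — 6 topics.
No choice of 2 members does better; here training is left uncovered.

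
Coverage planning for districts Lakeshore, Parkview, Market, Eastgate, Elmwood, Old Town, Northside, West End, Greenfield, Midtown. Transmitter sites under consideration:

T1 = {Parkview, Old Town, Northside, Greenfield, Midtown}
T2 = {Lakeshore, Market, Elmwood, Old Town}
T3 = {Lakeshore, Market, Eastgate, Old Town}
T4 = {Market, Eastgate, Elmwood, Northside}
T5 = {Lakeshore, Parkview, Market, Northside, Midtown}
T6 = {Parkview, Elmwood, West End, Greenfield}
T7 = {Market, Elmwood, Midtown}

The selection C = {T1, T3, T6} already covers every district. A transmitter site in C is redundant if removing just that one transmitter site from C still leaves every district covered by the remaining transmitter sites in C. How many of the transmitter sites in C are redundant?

Drop T1: Northside, Midtown uncovered — not redundant.
Drop T3: Lakeshore, Market, Eastgate uncovered — not redundant.
Drop T6: Elmwood, West End uncovered — not redundant.
None of the transmitter sites in C is redundant.

0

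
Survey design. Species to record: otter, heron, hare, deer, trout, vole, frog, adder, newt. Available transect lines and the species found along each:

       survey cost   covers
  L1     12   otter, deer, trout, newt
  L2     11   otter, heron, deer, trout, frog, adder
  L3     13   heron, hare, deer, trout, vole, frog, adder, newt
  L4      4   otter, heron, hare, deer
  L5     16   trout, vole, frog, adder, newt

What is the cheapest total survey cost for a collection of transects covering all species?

L3, L4 cover every species at survey cost 13 + 4 = 17.
Any cover uses at least 2 transects; among all covering selections none totals below 17.

17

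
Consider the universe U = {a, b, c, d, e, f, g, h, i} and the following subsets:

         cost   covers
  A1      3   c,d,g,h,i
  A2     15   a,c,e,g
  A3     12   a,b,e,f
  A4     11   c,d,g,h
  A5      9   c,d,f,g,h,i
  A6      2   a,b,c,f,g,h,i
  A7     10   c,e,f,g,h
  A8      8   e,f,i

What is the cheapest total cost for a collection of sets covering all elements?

A1, A6, A8 cover every element at cost 3 + 2 + 8 = 13.
Any cover uses at least 2 sets; among all covering selections none totals below 13.

13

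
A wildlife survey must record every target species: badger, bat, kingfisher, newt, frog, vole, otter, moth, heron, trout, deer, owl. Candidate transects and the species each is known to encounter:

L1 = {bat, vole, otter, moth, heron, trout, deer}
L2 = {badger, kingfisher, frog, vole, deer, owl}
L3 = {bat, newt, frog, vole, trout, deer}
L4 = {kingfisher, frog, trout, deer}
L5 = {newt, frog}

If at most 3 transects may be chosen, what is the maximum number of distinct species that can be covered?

12

Choosing L1, L2, L3 covers {badger, bat, kingfisher, newt, frog, vole, otter, moth, heron, trout, deer, owl} — 12 species.
That is all 12 species.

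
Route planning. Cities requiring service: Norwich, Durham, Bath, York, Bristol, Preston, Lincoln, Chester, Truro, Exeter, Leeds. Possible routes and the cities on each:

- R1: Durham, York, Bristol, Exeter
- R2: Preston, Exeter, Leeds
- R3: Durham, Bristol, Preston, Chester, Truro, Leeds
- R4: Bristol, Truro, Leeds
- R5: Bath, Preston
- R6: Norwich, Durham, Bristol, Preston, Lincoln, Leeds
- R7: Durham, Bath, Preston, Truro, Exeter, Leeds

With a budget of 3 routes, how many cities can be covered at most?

10

Choosing R1, R3, R6 covers {Norwich, Durham, York, Bristol, Preston, Lincoln, Chester, Truro, Exeter, Leeds} — 10 cities.
No choice of 3 routes does better; here Bath is left uncovered.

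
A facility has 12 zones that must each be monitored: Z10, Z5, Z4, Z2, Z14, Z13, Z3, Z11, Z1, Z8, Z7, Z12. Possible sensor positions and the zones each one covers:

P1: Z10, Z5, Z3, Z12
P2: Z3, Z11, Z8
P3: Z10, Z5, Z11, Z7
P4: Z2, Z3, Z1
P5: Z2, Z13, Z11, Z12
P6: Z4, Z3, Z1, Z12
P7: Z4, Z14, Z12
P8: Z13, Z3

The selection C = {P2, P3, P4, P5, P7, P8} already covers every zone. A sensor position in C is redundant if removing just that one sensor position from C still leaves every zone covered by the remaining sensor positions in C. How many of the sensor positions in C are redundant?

Drop P2: Z8 uncovered — not redundant.
Drop P3: Z10, Z5, Z7 uncovered — not redundant.
Drop P4: Z1 uncovered — not redundant.
Drop P5: the rest still cover every zone — redundant.
Drop P7: Z4, Z14 uncovered — not redundant.
Drop P8: the rest still cover every zone — redundant.
2 redundant: P5, P8.

2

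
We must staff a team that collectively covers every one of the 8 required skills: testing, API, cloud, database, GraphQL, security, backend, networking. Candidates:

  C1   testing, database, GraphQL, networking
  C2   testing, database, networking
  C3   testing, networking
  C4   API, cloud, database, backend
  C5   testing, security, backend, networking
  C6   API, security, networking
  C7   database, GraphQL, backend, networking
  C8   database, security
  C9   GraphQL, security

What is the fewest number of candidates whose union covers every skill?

3

C1, C4, C5 together cover {testing, API, cloud, database, GraphQL, security, backend, networking} — every skill.
No 2 of the 9 candidates cover everything (all 36 pairs fall short), so 3 is minimum.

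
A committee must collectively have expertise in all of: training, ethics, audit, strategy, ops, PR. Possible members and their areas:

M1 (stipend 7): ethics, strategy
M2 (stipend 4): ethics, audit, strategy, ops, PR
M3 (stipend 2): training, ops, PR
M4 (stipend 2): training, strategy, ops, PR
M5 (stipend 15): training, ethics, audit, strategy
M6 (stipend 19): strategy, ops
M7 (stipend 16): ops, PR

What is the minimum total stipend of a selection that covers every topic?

6

M2, M3 cover every topic at stipend 4 + 2 = 6.
Any cover uses at least 2 members; among all covering selections none totals below 6.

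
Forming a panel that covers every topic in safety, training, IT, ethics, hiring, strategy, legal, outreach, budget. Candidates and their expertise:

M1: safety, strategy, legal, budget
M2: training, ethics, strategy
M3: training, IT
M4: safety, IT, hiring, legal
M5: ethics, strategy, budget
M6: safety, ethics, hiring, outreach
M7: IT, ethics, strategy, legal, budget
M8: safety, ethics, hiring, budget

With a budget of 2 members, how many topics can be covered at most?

8

Choosing M6, M7 covers {safety, IT, ethics, hiring, strategy, legal, outreach, budget} — 8 topics.
No choice of 2 members does better; here training is left uncovered.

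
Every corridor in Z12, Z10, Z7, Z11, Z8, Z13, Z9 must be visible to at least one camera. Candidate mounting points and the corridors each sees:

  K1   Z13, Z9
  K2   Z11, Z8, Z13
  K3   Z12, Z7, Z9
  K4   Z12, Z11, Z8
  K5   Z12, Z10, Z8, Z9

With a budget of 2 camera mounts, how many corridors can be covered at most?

6

Choosing K2, K3 covers {Z12, Z7, Z11, Z8, Z13, Z9} — 6 corridors.
No choice of 2 camera mounts does better; here Z10 is left uncovered.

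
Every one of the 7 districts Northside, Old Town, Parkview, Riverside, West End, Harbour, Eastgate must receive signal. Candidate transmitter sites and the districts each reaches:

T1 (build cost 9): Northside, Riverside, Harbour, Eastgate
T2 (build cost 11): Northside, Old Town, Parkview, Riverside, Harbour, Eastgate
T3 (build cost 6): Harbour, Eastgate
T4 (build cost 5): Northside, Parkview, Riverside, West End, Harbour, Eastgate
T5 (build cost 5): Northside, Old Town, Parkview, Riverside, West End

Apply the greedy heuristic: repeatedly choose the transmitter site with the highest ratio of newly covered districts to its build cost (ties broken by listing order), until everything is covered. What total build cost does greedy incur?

Pick 1: T4 adds 6 new (Northside, Parkview, Riverside, West End, Harbour, Eastgate) at build cost 5 (ratio 6/5).
Pick 2: T5 adds 1 new (Old Town) at build cost 5 (ratio 1/5).
Greedy total build cost: 5 + 5 = 10.

10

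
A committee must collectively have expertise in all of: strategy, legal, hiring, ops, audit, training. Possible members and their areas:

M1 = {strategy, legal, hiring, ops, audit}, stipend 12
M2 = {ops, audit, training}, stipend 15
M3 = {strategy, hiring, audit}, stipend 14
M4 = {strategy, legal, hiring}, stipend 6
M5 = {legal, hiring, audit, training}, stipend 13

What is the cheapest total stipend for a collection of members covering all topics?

M2, M4 cover every topic at stipend 15 + 6 = 21.
Any cover uses at least 2 members; among all covering selections none totals below 21.

21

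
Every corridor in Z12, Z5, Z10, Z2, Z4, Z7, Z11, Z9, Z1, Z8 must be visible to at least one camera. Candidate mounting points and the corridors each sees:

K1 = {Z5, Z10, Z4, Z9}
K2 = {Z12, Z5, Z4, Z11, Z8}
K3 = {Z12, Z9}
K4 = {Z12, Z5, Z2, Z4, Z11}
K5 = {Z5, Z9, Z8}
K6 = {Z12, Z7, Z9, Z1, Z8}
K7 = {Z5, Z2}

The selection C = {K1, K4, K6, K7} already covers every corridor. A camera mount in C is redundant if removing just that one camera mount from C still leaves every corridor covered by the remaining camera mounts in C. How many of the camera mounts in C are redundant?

1

Drop K1: Z10 uncovered — not redundant.
Drop K4: Z11 uncovered — not redundant.
Drop K6: Z7, Z1, Z8 uncovered — not redundant.
Drop K7: the rest still cover every corridor — redundant.
1 redundant: K7.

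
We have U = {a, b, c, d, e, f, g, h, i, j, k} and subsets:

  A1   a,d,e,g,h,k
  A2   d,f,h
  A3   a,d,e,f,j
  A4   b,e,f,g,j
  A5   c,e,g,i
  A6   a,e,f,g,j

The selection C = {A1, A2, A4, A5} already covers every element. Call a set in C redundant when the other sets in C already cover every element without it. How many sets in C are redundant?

1

Drop A1: a, k uncovered — not redundant.
Drop A2: the rest still cover every element — redundant.
Drop A4: b, j uncovered — not redundant.
Drop A5: c, i uncovered — not redundant.
1 redundant: A2.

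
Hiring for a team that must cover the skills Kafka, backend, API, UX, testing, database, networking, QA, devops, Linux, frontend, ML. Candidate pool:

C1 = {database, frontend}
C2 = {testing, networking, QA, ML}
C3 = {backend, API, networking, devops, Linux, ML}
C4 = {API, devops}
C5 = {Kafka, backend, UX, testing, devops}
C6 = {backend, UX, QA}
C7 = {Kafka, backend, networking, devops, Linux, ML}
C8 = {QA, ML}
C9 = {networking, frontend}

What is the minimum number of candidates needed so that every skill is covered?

C1, C2, C3, C5 together cover {Kafka, backend, API, UX, testing, database, networking, QA, devops, Linux, frontend, ML} — every skill.
No 3 of the 9 candidates cover everything (all 84 triples fall short), so 4 is minimum.

4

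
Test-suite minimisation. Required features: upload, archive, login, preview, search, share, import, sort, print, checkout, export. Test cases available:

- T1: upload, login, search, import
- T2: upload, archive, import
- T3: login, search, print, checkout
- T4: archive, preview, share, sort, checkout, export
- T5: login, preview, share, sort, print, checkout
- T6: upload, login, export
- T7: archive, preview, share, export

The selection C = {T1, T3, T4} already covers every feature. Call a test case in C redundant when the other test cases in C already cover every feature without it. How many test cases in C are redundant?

0

Drop T1: upload, import uncovered — not redundant.
Drop T3: print uncovered — not redundant.
Drop T4: archive, preview, share, sort, … uncovered — not redundant.
None of the test cases in C is redundant.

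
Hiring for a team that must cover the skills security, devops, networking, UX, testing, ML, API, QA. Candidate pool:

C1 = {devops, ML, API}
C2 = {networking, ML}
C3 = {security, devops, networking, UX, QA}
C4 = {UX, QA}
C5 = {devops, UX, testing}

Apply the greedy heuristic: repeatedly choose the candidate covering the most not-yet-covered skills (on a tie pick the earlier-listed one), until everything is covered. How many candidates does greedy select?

3

Pick 1: C3 covers 5 new skills (security, devops, networking, UX, QA).
Pick 2: C1 covers 2 new skills (ML, API).
Pick 3: C5 covers 1 new skills (testing).
Greedy uses 3 candidates.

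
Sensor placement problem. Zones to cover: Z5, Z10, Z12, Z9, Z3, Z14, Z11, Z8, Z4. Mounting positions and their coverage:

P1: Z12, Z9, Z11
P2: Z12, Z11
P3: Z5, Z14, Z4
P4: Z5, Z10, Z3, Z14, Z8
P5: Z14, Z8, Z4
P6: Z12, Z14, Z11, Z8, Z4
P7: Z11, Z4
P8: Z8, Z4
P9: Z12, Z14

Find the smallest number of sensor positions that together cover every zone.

P1, P3, P4 together cover {Z5, Z10, Z12, Z9, Z3, Z14, Z11, Z8, Z4} — every zone.
No 2 of the 9 sensor positions cover everything (all 36 pairs fall short), so 3 is minimum.

3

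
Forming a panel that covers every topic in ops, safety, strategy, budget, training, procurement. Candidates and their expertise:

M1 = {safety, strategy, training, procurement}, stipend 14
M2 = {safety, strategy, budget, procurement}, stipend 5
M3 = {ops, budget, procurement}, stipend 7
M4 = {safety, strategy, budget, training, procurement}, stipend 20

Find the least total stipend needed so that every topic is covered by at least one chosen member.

M1, M3 cover every topic at stipend 14 + 7 = 21.
Any cover uses at least 2 members; among all covering selections none totals below 21.
Greedy by coverage-per-stipend would pick M2, M3, M1 for 26 — worse than the optimum 21.

21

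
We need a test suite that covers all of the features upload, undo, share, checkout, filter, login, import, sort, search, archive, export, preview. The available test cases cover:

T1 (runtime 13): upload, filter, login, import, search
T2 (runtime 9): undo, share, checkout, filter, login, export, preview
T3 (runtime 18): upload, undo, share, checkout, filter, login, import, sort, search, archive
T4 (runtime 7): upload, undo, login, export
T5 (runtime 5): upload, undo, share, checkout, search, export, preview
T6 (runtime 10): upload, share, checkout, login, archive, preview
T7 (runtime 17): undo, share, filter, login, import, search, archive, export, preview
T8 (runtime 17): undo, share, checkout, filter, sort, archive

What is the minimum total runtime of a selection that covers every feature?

23

T3, T5 cover every feature at runtime 18 + 5 = 23.
Any cover uses at least 2 test cases; among all covering selections none totals below 23.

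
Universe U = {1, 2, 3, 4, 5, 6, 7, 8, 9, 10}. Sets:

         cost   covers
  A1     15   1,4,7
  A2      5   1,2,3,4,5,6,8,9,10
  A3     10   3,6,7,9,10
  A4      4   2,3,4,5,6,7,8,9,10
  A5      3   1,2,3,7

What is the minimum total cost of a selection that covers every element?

7

A4, A5 cover every element at cost 4 + 3 = 7.
Any cover uses at least 2 sets; among all covering selections none totals below 7.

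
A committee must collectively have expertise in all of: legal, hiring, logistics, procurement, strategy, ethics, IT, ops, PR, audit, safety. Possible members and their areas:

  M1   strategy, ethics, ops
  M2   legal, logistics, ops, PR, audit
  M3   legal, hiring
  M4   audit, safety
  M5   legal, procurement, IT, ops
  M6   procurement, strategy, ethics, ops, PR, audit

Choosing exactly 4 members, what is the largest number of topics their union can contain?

10

Choosing M1, M2, M3, M5 covers {legal, hiring, logistics, procurement, strategy, ethics, IT, ops, PR, audit} — 10 topics.
No choice of 4 members does better; here safety is left uncovered.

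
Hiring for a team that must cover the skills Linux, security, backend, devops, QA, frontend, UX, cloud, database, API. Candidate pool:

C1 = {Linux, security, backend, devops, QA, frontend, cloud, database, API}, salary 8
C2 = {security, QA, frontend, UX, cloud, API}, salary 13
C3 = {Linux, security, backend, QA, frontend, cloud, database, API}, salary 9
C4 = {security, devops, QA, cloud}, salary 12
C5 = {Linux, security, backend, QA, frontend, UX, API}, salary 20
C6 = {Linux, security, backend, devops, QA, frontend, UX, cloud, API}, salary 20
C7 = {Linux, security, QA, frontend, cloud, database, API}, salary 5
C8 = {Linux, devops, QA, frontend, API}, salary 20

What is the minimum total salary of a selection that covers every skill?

21

C1, C2 cover every skill at salary 8 + 13 = 21.
Any cover uses at least 2 candidates; among all covering selections none totals below 21.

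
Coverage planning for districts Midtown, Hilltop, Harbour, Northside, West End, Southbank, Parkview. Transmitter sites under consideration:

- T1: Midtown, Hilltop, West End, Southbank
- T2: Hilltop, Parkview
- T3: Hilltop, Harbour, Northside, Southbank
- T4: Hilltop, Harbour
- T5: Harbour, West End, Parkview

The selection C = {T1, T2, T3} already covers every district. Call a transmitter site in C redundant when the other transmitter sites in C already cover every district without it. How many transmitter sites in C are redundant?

0

Drop T1: Midtown, West End uncovered — not redundant.
Drop T2: Parkview uncovered — not redundant.
Drop T3: Harbour, Northside uncovered — not redundant.
None of the transmitter sites in C is redundant.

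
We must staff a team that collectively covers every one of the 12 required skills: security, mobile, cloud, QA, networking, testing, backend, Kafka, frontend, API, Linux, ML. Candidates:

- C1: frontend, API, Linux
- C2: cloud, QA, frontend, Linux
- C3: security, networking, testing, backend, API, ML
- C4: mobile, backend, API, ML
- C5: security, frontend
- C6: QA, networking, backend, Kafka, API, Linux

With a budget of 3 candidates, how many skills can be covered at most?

Choosing C2, C3, C4 covers {security, mobile, cloud, QA, networking, testing, backend, frontend, API, Linux, ML} — 11 skills.
No choice of 3 candidates does better; here Kafka is left uncovered.

11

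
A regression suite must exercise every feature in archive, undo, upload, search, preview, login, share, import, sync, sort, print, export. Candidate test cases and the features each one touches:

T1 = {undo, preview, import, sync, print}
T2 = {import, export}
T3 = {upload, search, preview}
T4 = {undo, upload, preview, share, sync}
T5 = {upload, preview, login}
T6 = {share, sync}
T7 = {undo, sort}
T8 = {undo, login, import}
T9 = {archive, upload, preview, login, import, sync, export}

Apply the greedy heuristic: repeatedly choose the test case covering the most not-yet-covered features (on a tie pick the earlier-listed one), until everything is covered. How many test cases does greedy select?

Pick 1: T9 covers 7 new features (archive, upload, preview, login, import, sync, export).
Pick 2: T1 covers 2 new features (undo, print).
Pick 3: T3 covers 1 new features (search).
Pick 4: T4 covers 1 new features (share).
Pick 5: T7 covers 1 new features (sort).
Greedy uses 5 test cases.

5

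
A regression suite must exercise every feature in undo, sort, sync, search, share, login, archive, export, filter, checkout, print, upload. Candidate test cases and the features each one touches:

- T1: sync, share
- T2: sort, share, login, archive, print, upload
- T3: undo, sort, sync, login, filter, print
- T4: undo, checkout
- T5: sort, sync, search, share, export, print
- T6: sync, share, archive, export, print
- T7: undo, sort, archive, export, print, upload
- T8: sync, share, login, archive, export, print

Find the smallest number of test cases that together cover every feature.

4

T2, T3, T4, T5 together cover {undo, sort, sync, search, share, login, archive, export, filter, checkout, print, upload} — every feature.
No 3 of the 8 test cases cover everything (all 56 triples fall short), so 4 is minimum.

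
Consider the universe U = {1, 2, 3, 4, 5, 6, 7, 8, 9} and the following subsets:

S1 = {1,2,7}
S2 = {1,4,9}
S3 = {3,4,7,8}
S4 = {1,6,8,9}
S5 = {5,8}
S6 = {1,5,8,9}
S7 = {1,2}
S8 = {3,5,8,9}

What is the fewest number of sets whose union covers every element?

4

S1, S2, S4, S8 together cover {1, 2, 3, 4, 5, 6, 7, 8, 9} — every element.
No 3 of the 8 sets cover everything (all 56 triples fall short), so 4 is minimum.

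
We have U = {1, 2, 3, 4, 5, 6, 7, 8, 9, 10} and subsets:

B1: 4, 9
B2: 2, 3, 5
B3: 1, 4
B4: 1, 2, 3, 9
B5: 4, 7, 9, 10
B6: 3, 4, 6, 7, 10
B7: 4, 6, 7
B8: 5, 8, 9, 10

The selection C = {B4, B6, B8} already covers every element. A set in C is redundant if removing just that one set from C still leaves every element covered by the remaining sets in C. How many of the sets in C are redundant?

0

Drop B4: 1, 2 uncovered — not redundant.
Drop B6: 4, 6, 7 uncovered — not redundant.
Drop B8: 5, 8 uncovered — not redundant.
None of the sets in C is redundant.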